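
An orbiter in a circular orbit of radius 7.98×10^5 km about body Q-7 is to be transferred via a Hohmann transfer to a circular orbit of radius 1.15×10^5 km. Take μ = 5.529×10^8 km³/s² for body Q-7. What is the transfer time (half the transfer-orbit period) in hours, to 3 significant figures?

t = 11.4 hours

Semi-major axis of the transfer orbit: a_t = (7.980×10^5 + 1.150×10^5)/2 = 4.565×10^5 km.
By Kepler's third law the transfer-orbit period is T = 2π√(a_t³/μ), so t = T/2 = 41210 s.
Converting: 41210 s ÷ 3600 s/hour = 11.4 hours.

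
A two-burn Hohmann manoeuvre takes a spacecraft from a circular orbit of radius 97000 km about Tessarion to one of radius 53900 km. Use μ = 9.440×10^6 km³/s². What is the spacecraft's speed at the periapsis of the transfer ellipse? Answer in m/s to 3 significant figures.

v = 15000 m/s

The Hohmann ellipse has a_t = (r₁ + r₂)/2 = 75450 km.
At periapsis, r = 53900 km.
Applying v² = μ(2/r − 1/a_t): v = 15.01 km/s.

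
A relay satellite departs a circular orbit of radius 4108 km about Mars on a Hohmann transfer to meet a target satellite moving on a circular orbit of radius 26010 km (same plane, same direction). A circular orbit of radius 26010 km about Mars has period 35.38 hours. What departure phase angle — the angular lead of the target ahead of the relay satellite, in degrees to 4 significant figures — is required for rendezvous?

From Kepler's third law T² = 4π²r³/μ at r = 26010 km, T = 35.38 hours = 35.38 × 3600 s = 1.27368×10^5 s: μ = 4π²r³/T² = 42821.3 km³/s².
Semi-major axis of the transfer orbit: a_t = (4108 + 26010)/2 = 15059 km.
Transfer time t = π√(a_t³/μ) = 28060 s.
The target's mean motion on its circular orbit is ω₂ = √(μ/r₂³) = 4.933×10^-5 rad/s.
Angle swept by the target during transfer: ω₂·t = 1.384 rad = 79.30°.
Arrival is 180° from departure on the ellipse, so φ = 180° − 79.30° = 100.7°.

φ = 100.7°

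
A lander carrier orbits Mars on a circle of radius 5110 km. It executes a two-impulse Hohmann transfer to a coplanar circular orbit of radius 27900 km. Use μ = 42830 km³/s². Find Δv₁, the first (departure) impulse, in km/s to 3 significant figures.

Semi-major axis of the transfer orbit: a_t = (5110 + 27900)/2 = 16505 km.
On the circular orbit at r = 5110 km, v_c = √(μ/r) = 2.895 km/s.
Transfer-orbit speed at the same r (vis-viva, a = a_t): v_t = √[μ(2/r − 1/a_t)] = 3.764 km/s.
Δv₁ = |v_t − v_c| = |3.764 − 2.895| = 0.8690 km/s.

Δv₁ = 0.869 km/s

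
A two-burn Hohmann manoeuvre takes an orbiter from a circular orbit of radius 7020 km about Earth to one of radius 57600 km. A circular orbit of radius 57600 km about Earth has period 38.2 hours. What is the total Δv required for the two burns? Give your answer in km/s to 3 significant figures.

From Kepler's third law T² = 4π²r³/μ at r = 57600 km, T = 38.2 hours = 38.2 × 3600 s = 1.3752×10^5 s: μ = 4π²r³/T² = 3.98929×10^5 km³/s².
Transfer-ellipse semi-major axis a_t = (r₁ + r₂)/2 = (7020 + 57600)/2 = 32310 km.
Circular speed at r₁: v₁ = √(μ/r₁) = √(3.98929×10^5/7020) = 7.5384 km/s.
On the transfer ellipse at r₁, vis-viva gives v_p = √[μ(2/r₁ − 1/a_t)] = 10.065 km/s.
First burn Δv₁ = |v_p − v₁| = 2.527 km/s.
At r₂, v₂ = √(μ/r₂) = 2.632 km/s.
Transfer-orbit speed at r₂: v_a = √[μ(2/r₂ − 1/a_t)] = 1.227 km/s.
Second burn Δv₂ = |v₂ − v_a| = 1.405 km/s.
Δv = Δv₁ + Δv₂ = 2.527 + 1.405 = 3.932 km/s.

Δv = 3.93 km/s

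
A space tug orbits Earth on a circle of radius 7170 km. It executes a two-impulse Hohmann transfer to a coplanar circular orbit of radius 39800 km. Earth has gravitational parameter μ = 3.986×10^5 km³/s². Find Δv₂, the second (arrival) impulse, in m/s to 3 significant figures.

Δv₂ = 1420 m/s

Transfer-ellipse semi-major axis a_t = (r₁ + r₂)/2 = (7170 + 39800)/2 = 23485 km.
On the circular orbit at r = 39800 km, v_c = √(μ/r) = 3.165 km/s.
Transfer-orbit speed at the same r (vis-viva, a = a_t): v_t = √[μ(2/r − 1/a_t)] = 1.749 km/s.
Δv₂ = |v_t − v_c| = |1.749 − 3.165| = 1.416 km/s.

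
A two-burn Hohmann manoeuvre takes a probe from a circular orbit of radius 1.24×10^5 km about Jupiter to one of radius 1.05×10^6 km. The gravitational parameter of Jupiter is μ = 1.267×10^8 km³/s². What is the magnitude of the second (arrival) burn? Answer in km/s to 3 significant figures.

The Hohmann ellipse has a_t = (r₁ + r₂)/2 = 5.870×10^5 km.
On the circular orbit at r = 1.050×10^6 km, v_c = √(μ/r) = 10.985 km/s.
Transfer-orbit speed at the same r (vis-viva, a = a_t): v_t = √[μ(2/r − 1/a_t)] = 5.0488 km/s.
Δv₂ = |v_t − v_c| = |5.0488 − 10.985| = 5.936 km/s.

Δv₂ = 5.94 km/s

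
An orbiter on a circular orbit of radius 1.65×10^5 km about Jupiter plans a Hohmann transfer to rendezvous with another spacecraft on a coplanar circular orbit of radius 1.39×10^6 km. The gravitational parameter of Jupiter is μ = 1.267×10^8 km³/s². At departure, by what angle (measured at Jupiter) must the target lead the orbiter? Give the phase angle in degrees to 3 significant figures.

φ = 105°

The Hohmann ellipse has a_t = (r₁ + r₂)/2 = 7.775×10^5 km.
The half-period of the transfer ellipse is t = π√(a_t³/μ) = 1.91343×10^5 s.
The target's mean motion on its circular orbit is ω₂ = √(μ/r₂³) = 6.86857×10^-6 rad/s.
Angle swept by the target during transfer: ω₂·t = 1.3143 rad = 75.30°.
The orbiter traverses 180° on the transfer ellipse, so the target must lead by 180° − 75.30° = 105°.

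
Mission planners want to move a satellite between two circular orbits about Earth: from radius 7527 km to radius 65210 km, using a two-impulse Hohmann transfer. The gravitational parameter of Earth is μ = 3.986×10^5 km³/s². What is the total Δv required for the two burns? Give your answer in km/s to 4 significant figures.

Δv = 3.815 km/s

Transfer-ellipse semi-major axis a_t = (r₁ + r₂)/2 = (7527 + 65210)/2 = 36368.5 km.
Circular speed at r₁: v₁ = √(μ/r₁) = √(3.986×10^5/7527) = 7.277 km/s.
On the transfer ellipse at r₁, vis-viva gives v_p = √[μ(2/r₁ − 1/a_t)] = 9.744 km/s.
First burn Δv₁ = |v_p − v₁| = 2.467 km/s.
Circular speed at r₂: v₂ = √(μ/r₂) = 2.4724 km/s.
Transfer-orbit speed at r₂: v_a = √[μ(2/r₂ − 1/a_t)] = 1.1248 km/s.
Second burn Δv₂ = |v₂ − v_a| = 1.348 km/s.
Δv = Δv₁ + Δv₂ = 2.467 + 1.348 = 3.815 km/s.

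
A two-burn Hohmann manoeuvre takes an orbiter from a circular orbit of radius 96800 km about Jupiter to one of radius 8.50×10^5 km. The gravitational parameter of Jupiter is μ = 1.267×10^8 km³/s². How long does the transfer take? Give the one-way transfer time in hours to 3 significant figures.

The Hohmann ellipse has a_t = (r₁ + r₂)/2 = 4.734×10^5 km.
By Kepler's third law the transfer-orbit period is T = 2π√(a_t³/μ), so t = T/2 = 90910 s.
Converting: 90910 s ÷ 3600 s/hour = 25.3 hours.

t = 25.3 hours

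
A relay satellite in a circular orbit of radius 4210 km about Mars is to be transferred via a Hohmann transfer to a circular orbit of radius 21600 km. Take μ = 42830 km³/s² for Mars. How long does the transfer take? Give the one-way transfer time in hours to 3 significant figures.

Transfer-ellipse semi-major axis a_t = (r₁ + r₂)/2 = (4210 + 21600)/2 = 12905 km.
By Kepler's third law the transfer-orbit period is T = 2π√(a_t³/μ), so t = T/2 = 22250 s.
Converting: 22250 s ÷ 3600 s/hour = 6.18 hours.

t = 6.18 hours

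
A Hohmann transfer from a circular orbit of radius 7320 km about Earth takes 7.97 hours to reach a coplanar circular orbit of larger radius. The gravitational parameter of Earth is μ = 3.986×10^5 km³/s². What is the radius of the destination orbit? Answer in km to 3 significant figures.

r₂ = 57000 km

Transfer time t = 7.97 hours = 28692 s, and t = π√(a_t³/μ).
So a_t = (μ t²/π²)^(1/3) = (3.986×10^5 × (28692)² / π²)^(1/3) = 32155 km.
Since a_t = (r₁ + r₂)/2, r₂ = 2a_t − r₁ = 2×32155 − 7320 = 56990 km.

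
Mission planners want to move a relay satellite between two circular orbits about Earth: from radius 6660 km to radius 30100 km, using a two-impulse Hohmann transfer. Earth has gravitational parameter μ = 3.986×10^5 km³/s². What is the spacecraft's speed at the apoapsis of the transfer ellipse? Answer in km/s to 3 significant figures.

v = 2.19 km/s

Semi-major axis of the transfer orbit: a_t = (6660 + 30100)/2 = 18380 km.
At apoapsis, r = 30100 km.
Applying v² = μ(2/r − 1/a_t): v = 2.191 km/s.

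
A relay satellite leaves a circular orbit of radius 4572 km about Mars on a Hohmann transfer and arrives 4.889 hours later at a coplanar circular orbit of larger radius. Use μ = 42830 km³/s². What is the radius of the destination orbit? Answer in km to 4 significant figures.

r₂ = 17500 km

Transfer time t = 4.889 hours = 17600.4 s, and t = π√(a_t³/μ).
So a_t = (μ t²/π²)^(1/3) = (42830 × (17600.4)² / π²)^(1/3) = 11036 km.
Since a_t = (r₁ + r₂)/2, r₂ = 2a_t − r₁ = 2×11036 − 4572 = 17500 km.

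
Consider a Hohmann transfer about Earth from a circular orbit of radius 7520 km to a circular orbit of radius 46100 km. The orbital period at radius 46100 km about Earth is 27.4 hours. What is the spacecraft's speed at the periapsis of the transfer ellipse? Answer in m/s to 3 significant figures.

From Kepler's third law T² = 4π²r³/μ at r = 46100 km, T = 27.4 hours = 27.4 × 3600 s = 98640 s: μ = 4π²r³/T² = 3.97518×10^5 km³/s².
Semi-major axis of the transfer orbit: a_t = (7520 + 46100)/2 = 26810 km.
At periapsis, r = 7520 km.
From the vis-viva equation, v = √[μ(2/r − 1/a_t)] = 9.534 km/s.

v = 9530 m/s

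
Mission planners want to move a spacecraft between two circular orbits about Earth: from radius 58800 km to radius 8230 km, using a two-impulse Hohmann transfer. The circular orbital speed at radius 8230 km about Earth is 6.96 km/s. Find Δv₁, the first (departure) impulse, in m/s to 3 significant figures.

From the circular-orbit relation v² = μ/r at r = 8230 km: μ = v²r = (6.96)² × 8230 = 3.98674×10^5 km³/s².
The Hohmann ellipse has a_t = (r₁ + r₂)/2 = 33515 km.
Circular speed at r = 58800 km: v_c = √(μ/r) = 2.604 km/s.
Transfer-orbit speed at the same r (vis-viva, a = a_t): v_t = √[μ(2/r − 1/a_t)] = 1.290 km/s.
Δv₁ = |v_t − v_c| = |1.290 − 2.604| = 1.314 km/s.

Δv₁ = 1310 m/s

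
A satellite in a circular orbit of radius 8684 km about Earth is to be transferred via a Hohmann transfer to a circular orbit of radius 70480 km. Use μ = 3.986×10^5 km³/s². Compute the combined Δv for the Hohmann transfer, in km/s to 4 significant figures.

Transfer-ellipse semi-major axis a_t = (r₁ + r₂)/2 = (8684 + 70480)/2 = 39582 km.
Circular speed at r₁: v₁ = √(μ/r₁) = √(3.986×10^5/8684) = 6.775 km/s.
Transfer-orbit speed at r₁ (vis-viva): v_p = √[μ(2/r₁ − 1/a_t)] = 9.041 km/s.
First burn Δv₁ = |v_p − v₁| = 2.266 km/s.
At r₂, v₂ = √(μ/r₂) = 2.378 km/s.
Transfer-orbit speed at r₂: v_a = √[μ(2/r₂ − 1/a_t)] = 1.114 km/s.
Second burn Δv₂ = |v₂ − v_a| = 1.264 km/s.
Δv = Δv₁ + Δv₂ = 2.266 + 1.264 = 3.530 km/s.

Δv = 3.530 km/s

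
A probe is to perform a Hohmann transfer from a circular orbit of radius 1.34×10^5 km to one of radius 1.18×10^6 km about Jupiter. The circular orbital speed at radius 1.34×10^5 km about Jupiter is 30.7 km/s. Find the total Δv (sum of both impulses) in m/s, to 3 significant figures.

From the circular-orbit relation v² = μ/r at r = 1.34×10^5 km: μ = v²r = (30.7)² × 1.34×10^5 = 1.26294×10^8 km³/s².
Transfer-ellipse semi-major axis a_t = (r₁ + r₂)/2 = (1.340×10^5 + 1.180×10^6)/2 = 6.570×10^5 km.
At r₁ the circular-orbit speed is v₁ = √(μ/r₁) = 30.700 km/s.
Transfer-orbit speed at r₁ (vis-viva): v_p = √[μ(2/r₁ − 1/a_t)] = 41.143 km/s.
First burn Δv₁ = |v_p − v₁| = 10.443 km/s.
At r₂, v₂ = √(μ/r₂) = 10.3455 km/s.
Transfer-orbit speed at r₂: v_a = √[μ(2/r₂ − 1/a_t)] = 4.67218 km/s.
Second burn Δv₂ = |v₂ − v_a| = 5.6733 km/s.
Total Δv = Δv₁ + Δv₂ = 16.12 km/s.

Δv = 16100 m/s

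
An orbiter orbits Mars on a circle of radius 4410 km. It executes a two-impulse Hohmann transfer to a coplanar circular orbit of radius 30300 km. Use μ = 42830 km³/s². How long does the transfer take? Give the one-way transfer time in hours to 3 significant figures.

The Hohmann ellipse has a_t = (r₁ + r₂)/2 = 17355 km.
Half the transfer-orbit period gives t = π√(a_t³/μ) = 34710 s.
Converting: 34710 s ÷ 3600 s/hour = 9.64 hours.

t = 9.64 hours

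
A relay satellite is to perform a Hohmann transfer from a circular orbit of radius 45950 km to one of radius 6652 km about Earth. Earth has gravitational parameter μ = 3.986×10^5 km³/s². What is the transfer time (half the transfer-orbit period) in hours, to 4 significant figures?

t = 5.896 hours

The Hohmann ellipse has a_t = (r₁ + r₂)/2 = 26301 km.
Transfer time t = π√(a_t³/μ) = π√((26301)³ / 3.986×10^5) = 21225 s.
Converting: 21225 s ÷ 3600 s/hour = 5.896 hours.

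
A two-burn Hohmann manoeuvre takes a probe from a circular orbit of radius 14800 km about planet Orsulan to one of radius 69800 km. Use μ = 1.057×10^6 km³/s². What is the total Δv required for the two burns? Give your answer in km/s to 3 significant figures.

Δv = 3.99 km/s

Semi-major axis of the transfer orbit: a_t = (14800 + 69800)/2 = 42300 km.
Circular speed at r₁: v₁ = √(μ/r₁) = √(1.057×10^6/14800) = 8.4510 km/s.
On the transfer ellipse at r₁, vis-viva gives v_p = √[μ(2/r₁ − 1/a_t)] = 10.856 km/s.
First burn Δv₁ = |v_p − v₁| = 2.405 km/s.
At r₂, v₂ = √(μ/r₂) = 3.8914 km/s.
Transfer-orbit speed at r₂: v_a = √[μ(2/r₂ − 1/a_t)] = 2.3018 km/s.
Second burn Δv₂ = |v₂ − v_a| = 1.590 km/s.
Δv = Δv₁ + Δv₂ = 2.405 + 1.590 = 3.995 km/s.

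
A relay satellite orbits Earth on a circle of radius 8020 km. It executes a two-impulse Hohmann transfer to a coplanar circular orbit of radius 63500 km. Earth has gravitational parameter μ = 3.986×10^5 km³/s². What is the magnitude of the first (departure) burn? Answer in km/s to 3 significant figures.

The Hohmann ellipse has a_t = (r₁ + r₂)/2 = 35760 km.
Circular speed at r = 8020 km: v_c = √(μ/r) = 7.04988 km/s.
Vis-viva on the transfer ellipse at r = 8020 km gives v_t = √[μ(2/r − 1/a_t)] = 9.39441 km/s.
Δv₁ = |v_t − v_c| = |9.39441 − 7.04988| = 2.345 km/s.

Δv₁ = 2.34 km/s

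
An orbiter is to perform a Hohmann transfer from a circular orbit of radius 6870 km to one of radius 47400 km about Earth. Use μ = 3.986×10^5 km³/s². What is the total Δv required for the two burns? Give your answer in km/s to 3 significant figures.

The Hohmann ellipse has a_t = (r₁ + r₂)/2 = 27135 km.
Circular speed at r₁: v₁ = √(μ/r₁) = √(3.986×10^5/6870) = 7.6171 km/s.
On the transfer ellipse at r₁, v² = μ(2/r − 1/a) gives v_p = √[μ(2/r₁ − 1/a_t)] = 10.067 km/s.
First burn Δv₁ = |v_p − v₁| = 2.450 km/s.
Circular speed at r₂: v₂ = √(μ/r₂) = 2.900 km/s.
Transfer-orbit speed at r₂: v_a = √[μ(2/r₂ − 1/a_t)] = 1.459 km/s.
Second burn Δv₂ = |v₂ − v_a| = 1.441 km/s.
Total Δv = Δv₁ + Δv₂ = 3.891 km/s.

Δv = 3.89 km/s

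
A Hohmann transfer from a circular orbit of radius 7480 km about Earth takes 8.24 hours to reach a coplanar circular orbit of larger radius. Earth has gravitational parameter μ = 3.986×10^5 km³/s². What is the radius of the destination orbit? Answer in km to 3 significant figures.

Transfer time t = 8.24 hours = 29664 s, and t = π√(a_t³/μ).
So a_t = (μ t²/π²)^(1/3) = (3.986×10^5 × (29664)² / π²)^(1/3) = 32878 km.
Since a_t = (r₁ + r₂)/2, r₂ = 2a_t − r₁ = 2×32878 − 7480 = 58276 km.

r₂ = 58300 km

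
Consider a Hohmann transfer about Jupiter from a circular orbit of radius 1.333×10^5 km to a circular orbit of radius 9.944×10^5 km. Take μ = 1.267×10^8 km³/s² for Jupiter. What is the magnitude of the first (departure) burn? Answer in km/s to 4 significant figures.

Transfer-ellipse semi-major axis a_t = (r₁ + r₂)/2 = (1.333×10^5 + 9.944×10^5)/2 = 5.6385×10^5 km.
Circular speed at r = 1.333×10^5 km: v_c = √(μ/r) = 30.83 km/s.
Vis-viva on the transfer ellipse at r = 1.333×10^5 km gives v_t = √[μ(2/r − 1/a_t)] = 40.94 km/s.
Δv₁ = |v_t − v_c| = |40.94 − 30.83| = 10.11 km/s.

Δv₁ = 10.11 km/s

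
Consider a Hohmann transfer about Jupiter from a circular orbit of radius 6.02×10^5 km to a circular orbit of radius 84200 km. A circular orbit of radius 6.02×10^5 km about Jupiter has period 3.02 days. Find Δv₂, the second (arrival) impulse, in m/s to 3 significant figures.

Δv₂ = 12600 m/s

From Kepler's third law T² = 4π²r³/μ at r = 6.02×10^5 km, T = 3.02 days = 3.02 × 86400 s = 2.60928×10^5 s: μ = 4π²r³/T² = 1.26505×10^8 km³/s².
Semi-major axis of the transfer orbit: a_t = (6.020×10^5 + 84200)/2 = 3.431×10^5 km.
On the circular orbit at r = 84200 km, v_c = √(μ/r) = 38.76 km/s.
Transfer-orbit speed at the same r (vis-viva, a = a_t): v_t = √[μ(2/r − 1/a_t)] = 51.34 km/s.
Δv₂ = |v_t − v_c| = |51.34 − 38.76| = 12.58 km/s.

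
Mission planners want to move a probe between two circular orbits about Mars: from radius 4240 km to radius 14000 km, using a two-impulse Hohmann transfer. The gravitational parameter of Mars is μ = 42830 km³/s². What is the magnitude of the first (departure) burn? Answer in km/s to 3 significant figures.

The Hohmann ellipse has a_t = (r₁ + r₂)/2 = 9120 km.
On the circular orbit at r = 4240 km, v_c = √(μ/r) = 3.17827 km/s.
Vis-viva on the transfer ellipse at r = 4240 km gives v_t = √[μ(2/r − 1/a_t)] = 3.93784 km/s.
Δv₁ = |v_t − v_c| = |3.93784 − 3.17827| = 0.7596 km/s.

Δv₁ = 0.760 km/s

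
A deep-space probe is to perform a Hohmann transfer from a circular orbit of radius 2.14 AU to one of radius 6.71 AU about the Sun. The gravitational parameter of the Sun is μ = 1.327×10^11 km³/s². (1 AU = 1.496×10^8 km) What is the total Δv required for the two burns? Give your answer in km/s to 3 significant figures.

In km: r₁ = 2.14 × 1.496×10^8 = 3.20144×10^8 km; r₂ = 6.71 × 1.496×10^8 = 1.003816×10^9 km.
Semi-major axis of the transfer orbit: a_t = (3.20144×10^8 + 1.003816×10^9)/2 = 6.6198×10^8 km.
Circular speed at r₁: v₁ = √(μ/r₁) = √(1.327×10^11/3.20144×10^8) = 20.35930 km/s.
On the transfer ellipse at r₁, vis-viva gives v_p = √[μ(2/r₁ − 1/a_t)] = 25.07075 km/s.
First burn Δv₁ = |v_p − v₁| = 4.711 km/s.
Circular speed at r₂: v₂ = √(μ/r₂) = 11.498 km/s.
Transfer-orbit speed at r₂: v_a = √[μ(2/r₂ − 1/a_t)] = 7.9957 km/s.
Second burn Δv₂ = |v₂ − v_a| = 3.502 km/s.
Total Δv = Δv₁ + Δv₂ = 8.213 km/s.

Δv = 8.21 km/s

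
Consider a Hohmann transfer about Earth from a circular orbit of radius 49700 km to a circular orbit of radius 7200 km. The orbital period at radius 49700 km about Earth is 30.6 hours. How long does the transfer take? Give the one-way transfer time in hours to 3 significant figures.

t = 6.63 hours

From Kepler's third law T² = 4π²r³/μ at r = 49700 km, T = 30.6 hours = 30.6 × 3600 s = 1.1016×10^5 s: μ = 4π²r³/T² = 3.99375×10^5 km³/s².
Semi-major axis of the transfer orbit: a_t = (49700 + 7200)/2 = 28450 km.
Transfer time t = π√(a_t³/μ) = π√((28450)³ / 3.99375×10^5) = 23860 s.
Converting: 23860 s ÷ 3600 s/hour = 6.63 hours.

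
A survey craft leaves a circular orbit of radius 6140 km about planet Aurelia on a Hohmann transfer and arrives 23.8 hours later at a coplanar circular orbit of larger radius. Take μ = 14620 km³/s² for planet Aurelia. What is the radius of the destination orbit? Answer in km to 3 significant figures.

Transfer time t = 23.8 hours = 85680 s, and t = π√(a_t³/μ).
So a_t = (μ t²/π²)^(1/3) = (14620 × (85680)² / π²)^(1/3) = 22155 km.
Since a_t = (r₁ + r₂)/2, r₂ = 2a_t − r₁ = 2×22155 − 6140 = 38170 km.

r₂ = 38200 km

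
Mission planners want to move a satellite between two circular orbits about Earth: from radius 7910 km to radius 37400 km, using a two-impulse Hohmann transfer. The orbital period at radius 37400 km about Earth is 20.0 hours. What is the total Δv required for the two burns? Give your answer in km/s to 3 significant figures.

From Kepler's third law T² = 4π²r³/μ at r = 37400 km, T = 20.0 hours = 20.0 × 3600 s = 72000 s: μ = 4π²r³/T² = 3.98391×10^5 km³/s².
Semi-major axis of the transfer orbit: a_t = (7910 + 37400)/2 = 22655 km.
Circular speed at r₁: v₁ = √(μ/r₁) = √(3.98391×10^5/7910) = 7.09686 km/s.
On the transfer ellipse at r₁, vis-viva gives v_p = √[μ(2/r₁ − 1/a_t)] = 9.11843 km/s.
First burn Δv₁ = |v_p − v₁| = 2.022 km/s.
At r₂, v₂ = √(μ/r₂) = 3.264 km/s.
Transfer-orbit speed at r₂: v_a = √[μ(2/r₂ − 1/a_t)] = 1.929 km/s.
Second burn Δv₂ = |v₂ − v_a| = 1.335 km/s.
Δv = Δv₁ + Δv₂ = 2.022 + 1.335 = 3.357 km/s.

Δv = 3.36 km/s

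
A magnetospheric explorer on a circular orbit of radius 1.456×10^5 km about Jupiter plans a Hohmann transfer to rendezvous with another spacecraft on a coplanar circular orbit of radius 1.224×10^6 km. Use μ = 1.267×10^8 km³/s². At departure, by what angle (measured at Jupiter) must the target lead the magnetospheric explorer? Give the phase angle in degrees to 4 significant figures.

φ = 104.7°

Semi-major axis of the transfer orbit: a_t = (1.456×10^5 + 1.224×10^6)/2 = 6.848×10^5 km.
The half-period of the transfer ellipse is t = π√(a_t³/μ) = 1.5816×10^5 s.
The target's mean motion on its circular orbit is ω₂ = √(μ/r₂³) = 8.3122×10^-6 rad/s.
Angle swept by the target during transfer: ω₂·t = 1.3147 rad = 75.33°.
The magnetospheric explorer traverses 180° on the transfer ellipse, so the target must lead by 180° − 75.33° = 104.7°.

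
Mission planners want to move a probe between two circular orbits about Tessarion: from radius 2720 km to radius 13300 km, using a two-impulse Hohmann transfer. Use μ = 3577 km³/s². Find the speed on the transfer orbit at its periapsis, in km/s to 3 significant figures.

v = 1.48 km/s

Semi-major axis of the transfer orbit: a_t = (2720 + 13300)/2 = 8010 km.
The periapsis of the transfer ellipse is at r = 2720 km.
Vis-viva: v = √[μ(2/r − 1/a_t)] = √[3577 × (2/2720 − 1/8010)] = 1.478 km/s.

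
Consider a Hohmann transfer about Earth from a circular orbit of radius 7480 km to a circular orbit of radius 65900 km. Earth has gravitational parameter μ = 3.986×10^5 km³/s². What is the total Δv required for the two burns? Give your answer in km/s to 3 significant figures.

Δv = 3.83 km/s

The Hohmann ellipse has a_t = (r₁ + r₂)/2 = 36690 km.
At r₁ the circular-orbit speed is v₁ = √(μ/r₁) = 7.300 km/s.
Transfer-orbit speed at r₁ (vis-viva): v_p = √[μ(2/r₁ − 1/a_t)] = 9.783 km/s.
First burn Δv₁ = |v_p − v₁| = 2.483 km/s.
At r₂, v₂ = √(μ/r₂) = 2.459 km/s.
Transfer-orbit speed at r₂: v_a = √[μ(2/r₂ − 1/a_t)] = 1.110 km/s.
Second burn Δv₂ = |v₂ − v_a| = 1.349 km/s.
Total Δv = Δv₁ + Δv₂ = 3.832 km/s.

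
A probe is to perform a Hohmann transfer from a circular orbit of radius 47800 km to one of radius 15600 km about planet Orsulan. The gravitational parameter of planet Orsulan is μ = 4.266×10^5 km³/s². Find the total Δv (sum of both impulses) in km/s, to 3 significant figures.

Δv = 2.08 km/s

Transfer-ellipse semi-major axis a_t = (r₁ + r₂)/2 = (47800 + 15600)/2 = 31700 km.
At r₁ the circular-orbit speed is v₁ = √(μ/r₁) = 2.9874 km/s.
On the transfer ellipse at r₁, v² = μ(2/r − 1/a) gives v_a = √[μ(2/r₁ − 1/a_t)] = 2.0957 km/s.
First burn Δv₁ = |v_a − v₁| = 0.8917 km/s.
Circular speed at r₂: v₂ = √(μ/r₂) = 5.229 km/s.
Transfer-orbit speed at r₂: v_p = √[μ(2/r₂ − 1/a_t)] = 6.421 km/s.
Second burn Δv₂ = |v₂ − v_p| = 1.192 km/s.
Total Δv = Δv₁ + Δv₂ = 2.084 km/s.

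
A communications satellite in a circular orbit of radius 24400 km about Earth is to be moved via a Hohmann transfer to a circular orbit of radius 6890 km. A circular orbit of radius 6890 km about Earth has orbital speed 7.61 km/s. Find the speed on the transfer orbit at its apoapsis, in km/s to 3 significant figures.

v = 2.68 km/s

From the circular-orbit relation v² = μ/r at r = 6890 km: μ = v²r = (7.61)² × 6890 = 3.99014×10^5 km³/s².
The Hohmann ellipse has a_t = (r₁ + r₂)/2 = 15645 km.
At apoapsis, r = 24400 km.
Vis-viva: v = √[μ(2/r − 1/a_t)] = √[3.99014×10^5 × (2/24400 − 1/15645)] = 2.684 km/s.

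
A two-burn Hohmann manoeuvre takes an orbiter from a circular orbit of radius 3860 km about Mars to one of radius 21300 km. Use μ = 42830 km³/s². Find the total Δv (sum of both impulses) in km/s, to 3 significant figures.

Δv = 1.64 km/s

Semi-major axis of the transfer orbit: a_t = (3860 + 21300)/2 = 12580 km.
Circular speed at r₁: v₁ = √(μ/r₁) = √(42830/3860) = 3.3310 km/s.
Transfer-orbit speed at r₁ (vis-viva): v_p = √[μ(2/r₁ − 1/a_t)] = 4.3344 km/s.
First burn Δv₁ = |v_p − v₁| = 1.0034 km/s.
Circular speed at r₂: v₂ = √(μ/r₂) = 1.418026 km/s.
Transfer-orbit speed at r₂: v_a = √[μ(2/r₂ − 1/a_t)] = 0.7854844 km/s.
Second burn Δv₂ = |v₂ − v_a| = 0.63254 km/s.
Δv = Δv₁ + Δv₂ = 1.0034 + 0.63254 = 1.636 km/s.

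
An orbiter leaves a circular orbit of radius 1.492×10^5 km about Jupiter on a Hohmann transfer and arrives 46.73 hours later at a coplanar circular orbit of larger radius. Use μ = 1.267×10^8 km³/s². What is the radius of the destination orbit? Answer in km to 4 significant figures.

Transfer time t = 46.73 hours = 1.68228×10^5 s, and t = π√(a_t³/μ).
So a_t = (μ t²/π²)^(1/3) = (1.267×10^8 × (1.68228×10^5)² / π²)^(1/3) = 7.1355×10^5 km.
Since a_t = (r₁ + r₂)/2, r₂ = 2a_t − r₁ = 2×7.1355×10^5 − 1.492×10^5 = 1.2779×10^6 km.

r₂ = 1.278×10^6 km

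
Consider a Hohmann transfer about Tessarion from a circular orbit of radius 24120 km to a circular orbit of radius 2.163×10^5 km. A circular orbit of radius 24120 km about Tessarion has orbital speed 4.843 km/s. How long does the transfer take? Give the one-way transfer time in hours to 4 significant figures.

From the circular-orbit relation v² = μ/r at r = 24120 km: μ = v²r = (4.843)² × 24120 = 5.65726×10^5 km³/s².
The Hohmann ellipse has a_t = (r₁ + r₂)/2 = 1.2021×10^5 km.
By Kepler's third law the transfer-orbit period is T = 2π√(a_t³/μ), so t = T/2 = 1.741×10^5 s.
Converting: 1.741×10^5 s ÷ 3600 s/hour = 48.36 hours.

t = 48.36 hours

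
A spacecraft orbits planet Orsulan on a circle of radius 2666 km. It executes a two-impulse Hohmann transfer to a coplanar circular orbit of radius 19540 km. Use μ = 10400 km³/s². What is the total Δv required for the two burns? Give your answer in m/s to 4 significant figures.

Semi-major axis of the transfer orbit: a_t = (2666 + 19540)/2 = 11103 km.
Circular speed at r₁: v₁ = √(μ/r₁) = √(10400/2666) = 1.9751 km/s.
Transfer-orbit speed at r₁ (vis-viva): v_p = √[μ(2/r₁ − 1/a_t)] = 2.6202 km/s.
First burn Δv₁ = |v_p − v₁| = 0.6451 km/s.
At r₂, v₂ = √(μ/r₂) = 0.72955 km/s.
Transfer-orbit speed at r₂: v_a = √[μ(2/r₂ − 1/a_t)] = 0.35749 km/s.
Second burn Δv₂ = |v₂ − v_a| = 0.3721 km/s.
Total Δv = Δv₁ + Δv₂ = 1.017 km/s.

Δv = 1017 m/s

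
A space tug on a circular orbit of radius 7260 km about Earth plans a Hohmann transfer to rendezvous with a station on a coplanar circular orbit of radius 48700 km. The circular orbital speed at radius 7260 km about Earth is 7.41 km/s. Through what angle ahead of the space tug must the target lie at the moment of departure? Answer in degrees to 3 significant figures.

From the circular-orbit relation v² = μ/r at r = 7260 km: μ = v²r = (7.41)² × 7260 = 3.98633×10^5 km³/s².
The Hohmann ellipse has a_t = (r₁ + r₂)/2 = 27980 km.
Transfer time t = π√(a_t³/μ) = 23288 s.
Target angular speed ω₂ = √(μ/r₂³) = 5.8748×10^-5 rad/s.
Angle swept by the target during transfer: ω₂·t = 1.3681 rad = 78.39°.
The space tug traverses 180° on the transfer ellipse, so the target must lead by 180° − 78.39° = 102°.

φ = 102°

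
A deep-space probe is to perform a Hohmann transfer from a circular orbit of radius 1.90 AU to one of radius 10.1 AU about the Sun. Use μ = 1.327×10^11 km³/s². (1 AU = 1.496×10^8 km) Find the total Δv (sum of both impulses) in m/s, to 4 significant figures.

Δv = 10520 m/s

In km: r₁ = 1.90 × 1.496×10^8 = 2.8424×10^8 km; r₂ = 10.1 × 1.496×10^8 = 1.51096×10^9 km.
Semi-major axis of the transfer orbit: a_t = (2.8424×10^8 + 1.51096×10^9)/2 = 8.976×10^8 km.
At r₁ the circular-orbit speed is v₁ = √(μ/r₁) = 21.6069 km/s.
On the transfer ellipse at r₁, vis-viva equation gives v_p = √[μ(2/r₁ − 1/a_t)] = 28.0335 km/s.
First burn Δv₁ = |v_p − v₁| = 6.4266 km/s.
Circular speed at r₂: v₂ = √(μ/r₂) = 9.3715 km/s.
Transfer-orbit speed at r₂: v_a = √[μ(2/r₂ − 1/a_t)] = 5.2736 km/s.
Second burn Δv₂ = |v₂ − v_a| = 4.0979 km/s.
Total Δv = Δv₁ + Δv₂ = 10.52 km/s.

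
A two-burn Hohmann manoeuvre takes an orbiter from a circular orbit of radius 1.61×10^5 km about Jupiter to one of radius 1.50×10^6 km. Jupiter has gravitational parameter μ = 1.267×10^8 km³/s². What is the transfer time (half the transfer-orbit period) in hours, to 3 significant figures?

t = 58.7 hours

Transfer-ellipse semi-major axis a_t = (r₁ + r₂)/2 = (1.610×10^5 + 1.500×10^6)/2 = 8.305×10^5 km.
Transfer time t = π√(a_t³/μ) = π√((8.305×10^5)³ / 1.267×10^8) = 2.112×10^5 s.
Converting: 2.112×10^5 s ÷ 3600 s/hour = 58.7 hours.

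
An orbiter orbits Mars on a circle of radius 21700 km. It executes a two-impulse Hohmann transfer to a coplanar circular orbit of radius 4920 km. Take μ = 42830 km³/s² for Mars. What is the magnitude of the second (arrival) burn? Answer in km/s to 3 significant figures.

Δv₂ = 0.817 km/s

Semi-major axis of the transfer orbit: a_t = (21700 + 4920)/2 = 13310 km.
On the circular orbit at r = 4920 km, v_c = √(μ/r) = 2.9505 km/s.
Transfer-orbit speed at the same r (vis-viva, a = a_t): v_t = √[μ(2/r − 1/a_t)] = 3.7673 km/s.
Δv₂ = |v_t − v_c| = |3.7673 − 2.9505| = 0.8168 km/s.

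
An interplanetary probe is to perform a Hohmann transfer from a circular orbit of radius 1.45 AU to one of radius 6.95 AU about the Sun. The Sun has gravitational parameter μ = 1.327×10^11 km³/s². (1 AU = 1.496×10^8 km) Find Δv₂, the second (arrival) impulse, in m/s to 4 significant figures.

Δv₂ = 4659 m/s

In km: r₁ = 1.45 × 1.496×10^8 = 2.1692×10^8 km; r₂ = 6.95 × 1.496×10^8 = 1.03972×10^9 km.
Semi-major axis of the transfer orbit: a_t = (2.1692×10^8 + 1.03972×10^9)/2 = 6.2832×10^8 km.
On the circular orbit at r = 1.03972×10^9 km, v_c = √(μ/r) = 11.297 km/s.
Vis-viva on the transfer ellipse at r = 1.03972×10^9 km gives v_t = √[μ(2/r − 1/a_t)] = 6.6380 km/s.
Δv₂ = |v_t − v_c| = |6.6380 − 11.297| = 4.659 km/s.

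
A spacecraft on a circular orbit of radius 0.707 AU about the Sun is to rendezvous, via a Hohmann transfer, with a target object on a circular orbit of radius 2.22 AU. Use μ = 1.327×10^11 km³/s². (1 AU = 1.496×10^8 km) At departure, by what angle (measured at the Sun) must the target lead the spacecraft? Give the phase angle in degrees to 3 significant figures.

φ = 83.7°

In km: r₁ = 0.707 × 1.496×10^8 = 1.057672×10^8 km; r₂ = 2.22 × 1.496×10^8 = 3.32112×10^8 km.
The Hohmann ellipse has a_t = (r₁ + r₂)/2 = 2.189396×10^8 km.
The half-period of the transfer ellipse is t = π√(a_t³/μ) = 2.79384×10^7 s.
Target angular speed ω₂ = √(μ/r₂³) = 6.01878×10^-8 rad/s.
Angle swept by the target during transfer: ω₂·t = 1.68155 rad = 96.346°.
The spacecraft traverses 180° on the transfer ellipse, so the target must lead by 180° − 96.346° = 83.7°.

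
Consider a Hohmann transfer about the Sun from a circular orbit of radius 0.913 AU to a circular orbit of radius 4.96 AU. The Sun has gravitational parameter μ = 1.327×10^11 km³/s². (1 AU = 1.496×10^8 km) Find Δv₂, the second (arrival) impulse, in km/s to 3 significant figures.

In km: r₁ = 0.913 × 1.496×10^8 = 1.365848×10^8 km; r₂ = 4.96 × 1.496×10^8 = 7.42016×10^8 km.
Transfer-ellipse semi-major axis a_t = (r₁ + r₂)/2 = (1.365848×10^8 + 7.42016×10^8)/2 = 4.393004×10^8 km.
On the circular orbit at r = 7.42016×10^8 km, v_c = √(μ/r) = 13.373 km/s.
Vis-viva on the transfer ellipse at r = 7.42016×10^8 km gives v_t = √[μ(2/r − 1/a_t)] = 7.4567 km/s.
Δv₂ = |v_t − v_c| = |7.4567 − 13.373| = 5.916 km/s.

Δv₂ = 5.92 km/s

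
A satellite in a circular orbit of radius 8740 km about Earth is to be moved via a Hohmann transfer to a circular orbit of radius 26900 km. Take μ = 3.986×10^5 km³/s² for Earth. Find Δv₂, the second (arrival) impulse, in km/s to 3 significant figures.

Δv₂ = 1.15 km/s

Transfer-ellipse semi-major axis a_t = (r₁ + r₂)/2 = (8740 + 26900)/2 = 17820 km.
Circular speed at r = 26900 km: v_c = √(μ/r) = 3.8494 km/s.
Vis-viva on the transfer ellipse at r = 26900 km gives v_t = √[μ(2/r − 1/a_t)] = 2.6958 km/s.
Δv₂ = |v_t − v_c| = |2.6958 − 3.8494| = 1.154 km/s.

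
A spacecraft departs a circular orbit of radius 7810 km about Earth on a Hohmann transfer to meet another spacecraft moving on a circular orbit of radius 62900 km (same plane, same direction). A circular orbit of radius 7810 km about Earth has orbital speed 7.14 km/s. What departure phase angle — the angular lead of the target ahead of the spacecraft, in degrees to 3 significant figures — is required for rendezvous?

From the circular-orbit relation v² = μ/r at r = 7810 km: μ = v²r = (7.14)² × 7810 = 3.98151×10^5 km³/s².
The Hohmann ellipse has a_t = (r₁ + r₂)/2 = 35355 km.
The half-period of the transfer ellipse is t = π√(a_t³/μ) = 33098 s.
The target's mean motion on its circular orbit is ω₂ = √(μ/r₂³) = 3.9999×10^-5 rad/s.
Angle swept by the target during transfer: ω₂·t = 1.3239 rad = 75.85°.
The spacecraft traverses 180° on the transfer ellipse, so the target must lead by 180° − 75.85° = 104°.

φ = 104°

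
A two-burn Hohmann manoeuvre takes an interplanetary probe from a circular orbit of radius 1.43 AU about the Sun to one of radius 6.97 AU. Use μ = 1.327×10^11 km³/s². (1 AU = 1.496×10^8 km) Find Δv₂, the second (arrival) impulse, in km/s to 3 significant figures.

Δv₂ = 4.70 km/s

In km: r₁ = 1.43 × 1.496×10^8 = 2.13928×10^8 km; r₂ = 6.97 × 1.496×10^8 = 1.042712×10^9 km.
Semi-major axis of the transfer orbit: a_t = (2.13928×10^8 + 1.042712×10^9)/2 = 6.2832×10^8 km.
On the circular orbit at r = 1.042712×10^9 km, v_c = √(μ/r) = 11.2811 km/s.
Transfer-orbit speed at the same r (vis-viva, a = a_t): v_t = √[μ(2/r − 1/a_t)] = 6.58259 km/s.
Δv₂ = |v_t − v_c| = |6.58259 − 11.2811| = 4.699 km/s.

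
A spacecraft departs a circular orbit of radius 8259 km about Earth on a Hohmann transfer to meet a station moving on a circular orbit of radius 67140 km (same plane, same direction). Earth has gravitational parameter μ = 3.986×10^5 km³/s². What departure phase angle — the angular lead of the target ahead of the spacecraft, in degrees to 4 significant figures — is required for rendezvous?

The Hohmann ellipse has a_t = (r₁ + r₂)/2 = 37699.5 km.
Transfer time t = π√(a_t³/μ) = 36423.7 s.
The target's mean motion on its circular orbit is ω₂ = √(μ/r₂³) = 3.62908×10^-5 rad/s.
Angle swept by the target during transfer: ω₂·t = 1.32185 rad = 75.74°.
The spacecraft traverses 180° on the transfer ellipse, so the target must lead by 180° − 75.74° = 104.3°.

φ = 104.3°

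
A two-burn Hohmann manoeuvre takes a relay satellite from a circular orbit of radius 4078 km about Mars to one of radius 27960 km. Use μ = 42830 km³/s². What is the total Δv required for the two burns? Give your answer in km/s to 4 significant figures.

Δv = 1.654 km/s

The Hohmann ellipse has a_t = (r₁ + r₂)/2 = 16019 km.
At r₁ the circular-orbit speed is v₁ = √(μ/r₁) = 3.241 km/s.
Transfer-orbit speed at r₁ (v² = μ(2/r − 1/a)): v_p = √[μ(2/r₁ − 1/a_t)] = 4.282 km/s.
First burn Δv₁ = |v_p − v₁| = 1.041 km/s.
At r₂, v₂ = √(μ/r₂) = 1.2377 km/s.
Transfer-orbit speed at r₂: v_a = √[μ(2/r₂ − 1/a_t)] = 0.62447 km/s.
Second burn Δv₂ = |v₂ − v_a| = 0.6132 km/s.
Total Δv = Δv₁ + Δv₂ = 1.654 km/s.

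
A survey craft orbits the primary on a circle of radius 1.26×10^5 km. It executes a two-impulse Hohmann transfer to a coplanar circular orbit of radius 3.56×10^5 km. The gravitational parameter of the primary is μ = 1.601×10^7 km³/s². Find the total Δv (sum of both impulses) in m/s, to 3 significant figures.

The Hohmann ellipse has a_t = (r₁ + r₂)/2 = 2.410×10^5 km.
Circular speed at r₁: v₁ = √(μ/r₁) = √(1.601×10^7/1.260×10^5) = 11.272 km/s.
On the transfer ellipse at r₁, vis-viva gives v_p = √[μ(2/r₁ − 1/a_t)] = 13.700 km/s.
First burn Δv₁ = |v_p − v₁| = 2.428 km/s.
Circular speed at r₂: v₂ = √(μ/r₂) = 6.706 km/s.
Transfer-orbit speed at r₂: v_a = √[μ(2/r₂ − 1/a_t)] = 4.849 km/s.
Second burn Δv₂ = |v₂ − v_a| = 1.857 km/s.
Δv = Δv₁ + Δv₂ = 2.428 + 1.857 = 4.285 km/s.

Δv = 4290 m/s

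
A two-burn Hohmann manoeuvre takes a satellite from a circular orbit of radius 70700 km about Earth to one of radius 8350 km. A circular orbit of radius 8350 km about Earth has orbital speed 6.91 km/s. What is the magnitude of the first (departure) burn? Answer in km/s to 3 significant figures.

From the circular-orbit relation v² = μ/r at r = 8350 km: μ = v²r = (6.91)² × 8350 = 3.98697×10^5 km³/s².
Transfer-ellipse semi-major axis a_t = (r₁ + r₂)/2 = (70700 + 8350)/2 = 39525 km.
On the circular orbit at r = 70700 km, v_c = √(μ/r) = 2.3747 km/s.
Transfer-orbit speed at the same r (vis-viva, a = a_t): v_t = √[μ(2/r − 1/a_t)] = 1.0915 km/s.
Δv₁ = |v_t − v_c| = |1.0915 − 2.3747| = 1.283 km/s.

Δv₁ = 1.28 km/s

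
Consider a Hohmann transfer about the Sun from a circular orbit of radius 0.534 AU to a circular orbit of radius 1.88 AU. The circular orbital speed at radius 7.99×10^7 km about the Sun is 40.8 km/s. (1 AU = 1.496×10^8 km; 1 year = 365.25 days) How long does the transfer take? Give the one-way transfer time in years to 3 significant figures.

t = 0.662 years

From the circular-orbit relation v² = μ/r at r = 7.99×10^7 km: μ = v²r = (40.8)² × 7.99×10^7 = 1.33005×10^11 km³/s².
In km: r₁ = 0.534 × 1.496×10^8 = 7.98864×10^7 km; r₂ = 1.88 × 1.496×10^8 = 2.81248×10^8 km.
Semi-major axis of the transfer orbit: a_t = (7.98864×10^7 + 2.81248×10^8)/2 = 1.805672×10^8 km.
Half the transfer-orbit period gives t = π√(a_t³/μ) = 2.090×10^7 s.
Converting: 2.090×10^7 s ÷ 3.15576×10^7 s/year (365.25 × 86400) = 0.662 years.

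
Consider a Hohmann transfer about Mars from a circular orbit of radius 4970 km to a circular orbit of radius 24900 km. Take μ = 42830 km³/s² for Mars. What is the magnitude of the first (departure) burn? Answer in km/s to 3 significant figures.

Semi-major axis of the transfer orbit: a_t = (4970 + 24900)/2 = 14935 km.
Circular speed at r = 4970 km: v_c = √(μ/r) = 2.9356 km/s.
Transfer-orbit speed at the same r (vis-viva, a = a_t): v_t = √[μ(2/r − 1/a_t)] = 3.7905 km/s.
Δv₁ = |v_t − v_c| = |3.7905 − 2.9356| = 0.8549 km/s.

Δv₁ = 0.855 km/s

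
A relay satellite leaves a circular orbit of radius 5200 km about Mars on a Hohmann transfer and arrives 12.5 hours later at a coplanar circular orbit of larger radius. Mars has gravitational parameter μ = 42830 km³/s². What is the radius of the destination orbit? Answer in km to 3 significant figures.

r₂ = 36100 km

Transfer time t = 12.5 hours = 45000 s, and t = π√(a_t³/μ).
So a_t = (μ t²/π²)^(1/3) = (42830 × (45000)² / π²)^(1/3) = 20636 km.
Since a_t = (r₁ + r₂)/2, r₂ = 2a_t − r₁ = 2×20636 − 5200 = 36072 km.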